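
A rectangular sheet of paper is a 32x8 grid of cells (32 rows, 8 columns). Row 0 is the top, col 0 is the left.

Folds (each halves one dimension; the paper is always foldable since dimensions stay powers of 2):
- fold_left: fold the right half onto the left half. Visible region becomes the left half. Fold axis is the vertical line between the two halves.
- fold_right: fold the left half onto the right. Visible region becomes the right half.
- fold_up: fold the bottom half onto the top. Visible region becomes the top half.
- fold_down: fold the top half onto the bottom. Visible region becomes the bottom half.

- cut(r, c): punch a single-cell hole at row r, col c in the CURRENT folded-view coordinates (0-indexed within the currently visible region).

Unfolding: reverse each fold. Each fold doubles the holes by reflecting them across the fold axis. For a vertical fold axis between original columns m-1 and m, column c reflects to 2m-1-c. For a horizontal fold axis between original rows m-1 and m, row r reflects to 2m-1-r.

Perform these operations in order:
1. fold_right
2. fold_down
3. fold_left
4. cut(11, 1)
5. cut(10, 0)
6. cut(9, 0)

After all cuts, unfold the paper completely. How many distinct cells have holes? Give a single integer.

Op 1 fold_right: fold axis v@4; visible region now rows[0,32) x cols[4,8) = 32x4
Op 2 fold_down: fold axis h@16; visible region now rows[16,32) x cols[4,8) = 16x4
Op 3 fold_left: fold axis v@6; visible region now rows[16,32) x cols[4,6) = 16x2
Op 4 cut(11, 1): punch at orig (27,5); cuts so far [(27, 5)]; region rows[16,32) x cols[4,6) = 16x2
Op 5 cut(10, 0): punch at orig (26,4); cuts so far [(26, 4), (27, 5)]; region rows[16,32) x cols[4,6) = 16x2
Op 6 cut(9, 0): punch at orig (25,4); cuts so far [(25, 4), (26, 4), (27, 5)]; region rows[16,32) x cols[4,6) = 16x2
Unfold 1 (reflect across v@6): 6 holes -> [(25, 4), (25, 7), (26, 4), (26, 7), (27, 5), (27, 6)]
Unfold 2 (reflect across h@16): 12 holes -> [(4, 5), (4, 6), (5, 4), (5, 7), (6, 4), (6, 7), (25, 4), (25, 7), (26, 4), (26, 7), (27, 5), (27, 6)]
Unfold 3 (reflect across v@4): 24 holes -> [(4, 1), (4, 2), (4, 5), (4, 6), (5, 0), (5, 3), (5, 4), (5, 7), (6, 0), (6, 3), (6, 4), (6, 7), (25, 0), (25, 3), (25, 4), (25, 7), (26, 0), (26, 3), (26, 4), (26, 7), (27, 1), (27, 2), (27, 5), (27, 6)]

Answer: 24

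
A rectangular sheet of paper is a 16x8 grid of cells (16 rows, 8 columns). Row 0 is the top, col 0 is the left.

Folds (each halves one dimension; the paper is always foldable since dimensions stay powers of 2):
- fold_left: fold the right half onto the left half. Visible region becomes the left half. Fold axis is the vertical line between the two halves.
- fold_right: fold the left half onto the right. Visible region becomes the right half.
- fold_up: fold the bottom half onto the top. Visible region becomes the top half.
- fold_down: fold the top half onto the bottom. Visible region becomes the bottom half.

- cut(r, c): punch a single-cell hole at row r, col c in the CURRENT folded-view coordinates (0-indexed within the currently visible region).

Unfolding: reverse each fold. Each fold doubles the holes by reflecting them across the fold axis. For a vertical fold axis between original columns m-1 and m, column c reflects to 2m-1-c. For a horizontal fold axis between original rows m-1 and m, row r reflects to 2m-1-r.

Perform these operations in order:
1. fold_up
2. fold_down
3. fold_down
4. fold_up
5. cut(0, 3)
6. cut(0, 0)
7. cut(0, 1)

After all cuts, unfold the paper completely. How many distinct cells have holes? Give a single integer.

Op 1 fold_up: fold axis h@8; visible region now rows[0,8) x cols[0,8) = 8x8
Op 2 fold_down: fold axis h@4; visible region now rows[4,8) x cols[0,8) = 4x8
Op 3 fold_down: fold axis h@6; visible region now rows[6,8) x cols[0,8) = 2x8
Op 4 fold_up: fold axis h@7; visible region now rows[6,7) x cols[0,8) = 1x8
Op 5 cut(0, 3): punch at orig (6,3); cuts so far [(6, 3)]; region rows[6,7) x cols[0,8) = 1x8
Op 6 cut(0, 0): punch at orig (6,0); cuts so far [(6, 0), (6, 3)]; region rows[6,7) x cols[0,8) = 1x8
Op 7 cut(0, 1): punch at orig (6,1); cuts so far [(6, 0), (6, 1), (6, 3)]; region rows[6,7) x cols[0,8) = 1x8
Unfold 1 (reflect across h@7): 6 holes -> [(6, 0), (6, 1), (6, 3), (7, 0), (7, 1), (7, 3)]
Unfold 2 (reflect across h@6): 12 holes -> [(4, 0), (4, 1), (4, 3), (5, 0), (5, 1), (5, 3), (6, 0), (6, 1), (6, 3), (7, 0), (7, 1), (7, 3)]
Unfold 3 (reflect across h@4): 24 holes -> [(0, 0), (0, 1), (0, 3), (1, 0), (1, 1), (1, 3), (2, 0), (2, 1), (2, 3), (3, 0), (3, 1), (3, 3), (4, 0), (4, 1), (4, 3), (5, 0), (5, 1), (5, 3), (6, 0), (6, 1), (6, 3), (7, 0), (7, 1), (7, 3)]
Unfold 4 (reflect across h@8): 48 holes -> [(0, 0), (0, 1), (0, 3), (1, 0), (1, 1), (1, 3), (2, 0), (2, 1), (2, 3), (3, 0), (3, 1), (3, 3), (4, 0), (4, 1), (4, 3), (5, 0), (5, 1), (5, 3), (6, 0), (6, 1), (6, 3), (7, 0), (7, 1), (7, 3), (8, 0), (8, 1), (8, 3), (9, 0), (9, 1), (9, 3), (10, 0), (10, 1), (10, 3), (11, 0), (11, 1), (11, 3), (12, 0), (12, 1), (12, 3), (13, 0), (13, 1), (13, 3), (14, 0), (14, 1), (14, 3), (15, 0), (15, 1), (15, 3)]

Answer: 48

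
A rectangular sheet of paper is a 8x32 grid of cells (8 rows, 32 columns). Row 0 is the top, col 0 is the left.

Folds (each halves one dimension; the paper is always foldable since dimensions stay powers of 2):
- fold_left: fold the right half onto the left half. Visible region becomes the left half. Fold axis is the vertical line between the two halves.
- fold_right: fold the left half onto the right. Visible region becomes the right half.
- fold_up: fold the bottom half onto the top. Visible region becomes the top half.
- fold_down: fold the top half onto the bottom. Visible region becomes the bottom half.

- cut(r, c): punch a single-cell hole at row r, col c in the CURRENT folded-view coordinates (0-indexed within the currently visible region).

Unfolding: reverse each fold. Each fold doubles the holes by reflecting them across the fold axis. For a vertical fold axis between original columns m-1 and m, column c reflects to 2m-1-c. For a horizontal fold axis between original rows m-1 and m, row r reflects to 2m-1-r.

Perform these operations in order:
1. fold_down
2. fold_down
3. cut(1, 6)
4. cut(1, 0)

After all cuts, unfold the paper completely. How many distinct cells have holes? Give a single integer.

Answer: 8

Derivation:
Op 1 fold_down: fold axis h@4; visible region now rows[4,8) x cols[0,32) = 4x32
Op 2 fold_down: fold axis h@6; visible region now rows[6,8) x cols[0,32) = 2x32
Op 3 cut(1, 6): punch at orig (7,6); cuts so far [(7, 6)]; region rows[6,8) x cols[0,32) = 2x32
Op 4 cut(1, 0): punch at orig (7,0); cuts so far [(7, 0), (7, 6)]; region rows[6,8) x cols[0,32) = 2x32
Unfold 1 (reflect across h@6): 4 holes -> [(4, 0), (4, 6), (7, 0), (7, 6)]
Unfold 2 (reflect across h@4): 8 holes -> [(0, 0), (0, 6), (3, 0), (3, 6), (4, 0), (4, 6), (7, 0), (7, 6)]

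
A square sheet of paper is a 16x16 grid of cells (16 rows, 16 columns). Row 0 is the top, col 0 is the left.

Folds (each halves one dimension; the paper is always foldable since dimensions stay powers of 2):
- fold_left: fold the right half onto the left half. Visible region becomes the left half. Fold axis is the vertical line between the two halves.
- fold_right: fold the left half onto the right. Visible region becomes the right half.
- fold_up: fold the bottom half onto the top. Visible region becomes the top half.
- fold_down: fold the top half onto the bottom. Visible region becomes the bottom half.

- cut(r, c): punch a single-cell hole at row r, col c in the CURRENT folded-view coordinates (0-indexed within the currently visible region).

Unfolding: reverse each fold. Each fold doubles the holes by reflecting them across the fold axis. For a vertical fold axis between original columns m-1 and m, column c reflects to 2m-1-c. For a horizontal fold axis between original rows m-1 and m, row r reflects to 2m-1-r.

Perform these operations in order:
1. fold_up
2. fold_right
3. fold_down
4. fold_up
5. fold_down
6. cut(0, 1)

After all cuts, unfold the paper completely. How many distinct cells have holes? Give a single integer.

Op 1 fold_up: fold axis h@8; visible region now rows[0,8) x cols[0,16) = 8x16
Op 2 fold_right: fold axis v@8; visible region now rows[0,8) x cols[8,16) = 8x8
Op 3 fold_down: fold axis h@4; visible region now rows[4,8) x cols[8,16) = 4x8
Op 4 fold_up: fold axis h@6; visible region now rows[4,6) x cols[8,16) = 2x8
Op 5 fold_down: fold axis h@5; visible region now rows[5,6) x cols[8,16) = 1x8
Op 6 cut(0, 1): punch at orig (5,9); cuts so far [(5, 9)]; region rows[5,6) x cols[8,16) = 1x8
Unfold 1 (reflect across h@5): 2 holes -> [(4, 9), (5, 9)]
Unfold 2 (reflect across h@6): 4 holes -> [(4, 9), (5, 9), (6, 9), (7, 9)]
Unfold 3 (reflect across h@4): 8 holes -> [(0, 9), (1, 9), (2, 9), (3, 9), (4, 9), (5, 9), (6, 9), (7, 9)]
Unfold 4 (reflect across v@8): 16 holes -> [(0, 6), (0, 9), (1, 6), (1, 9), (2, 6), (2, 9), (3, 6), (3, 9), (4, 6), (4, 9), (5, 6), (5, 9), (6, 6), (6, 9), (7, 6), (7, 9)]
Unfold 5 (reflect across h@8): 32 holes -> [(0, 6), (0, 9), (1, 6), (1, 9), (2, 6), (2, 9), (3, 6), (3, 9), (4, 6), (4, 9), (5, 6), (5, 9), (6, 6), (6, 9), (7, 6), (7, 9), (8, 6), (8, 9), (9, 6), (9, 9), (10, 6), (10, 9), (11, 6), (11, 9), (12, 6), (12, 9), (13, 6), (13, 9), (14, 6), (14, 9), (15, 6), (15, 9)]

Answer: 32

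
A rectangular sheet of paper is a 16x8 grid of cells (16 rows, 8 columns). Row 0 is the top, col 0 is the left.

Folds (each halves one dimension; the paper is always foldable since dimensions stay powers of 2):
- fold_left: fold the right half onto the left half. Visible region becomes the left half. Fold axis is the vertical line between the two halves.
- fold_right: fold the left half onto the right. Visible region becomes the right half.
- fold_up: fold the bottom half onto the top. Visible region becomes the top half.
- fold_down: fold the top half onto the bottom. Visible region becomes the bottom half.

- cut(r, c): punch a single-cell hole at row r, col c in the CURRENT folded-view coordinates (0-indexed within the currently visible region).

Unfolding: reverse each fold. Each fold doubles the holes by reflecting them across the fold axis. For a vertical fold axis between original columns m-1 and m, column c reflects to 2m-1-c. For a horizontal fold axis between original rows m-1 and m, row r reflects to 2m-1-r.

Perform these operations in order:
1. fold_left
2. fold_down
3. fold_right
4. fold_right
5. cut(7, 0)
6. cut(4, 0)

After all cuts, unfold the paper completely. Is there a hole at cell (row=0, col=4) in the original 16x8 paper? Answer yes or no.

Op 1 fold_left: fold axis v@4; visible region now rows[0,16) x cols[0,4) = 16x4
Op 2 fold_down: fold axis h@8; visible region now rows[8,16) x cols[0,4) = 8x4
Op 3 fold_right: fold axis v@2; visible region now rows[8,16) x cols[2,4) = 8x2
Op 4 fold_right: fold axis v@3; visible region now rows[8,16) x cols[3,4) = 8x1
Op 5 cut(7, 0): punch at orig (15,3); cuts so far [(15, 3)]; region rows[8,16) x cols[3,4) = 8x1
Op 6 cut(4, 0): punch at orig (12,3); cuts so far [(12, 3), (15, 3)]; region rows[8,16) x cols[3,4) = 8x1
Unfold 1 (reflect across v@3): 4 holes -> [(12, 2), (12, 3), (15, 2), (15, 3)]
Unfold 2 (reflect across v@2): 8 holes -> [(12, 0), (12, 1), (12, 2), (12, 3), (15, 0), (15, 1), (15, 2), (15, 3)]
Unfold 3 (reflect across h@8): 16 holes -> [(0, 0), (0, 1), (0, 2), (0, 3), (3, 0), (3, 1), (3, 2), (3, 3), (12, 0), (12, 1), (12, 2), (12, 3), (15, 0), (15, 1), (15, 2), (15, 3)]
Unfold 4 (reflect across v@4): 32 holes -> [(0, 0), (0, 1), (0, 2), (0, 3), (0, 4), (0, 5), (0, 6), (0, 7), (3, 0), (3, 1), (3, 2), (3, 3), (3, 4), (3, 5), (3, 6), (3, 7), (12, 0), (12, 1), (12, 2), (12, 3), (12, 4), (12, 5), (12, 6), (12, 7), (15, 0), (15, 1), (15, 2), (15, 3), (15, 4), (15, 5), (15, 6), (15, 7)]
Holes: [(0, 0), (0, 1), (0, 2), (0, 3), (0, 4), (0, 5), (0, 6), (0, 7), (3, 0), (3, 1), (3, 2), (3, 3), (3, 4), (3, 5), (3, 6), (3, 7), (12, 0), (12, 1), (12, 2), (12, 3), (12, 4), (12, 5), (12, 6), (12, 7), (15, 0), (15, 1), (15, 2), (15, 3), (15, 4), (15, 5), (15, 6), (15, 7)]

Answer: yes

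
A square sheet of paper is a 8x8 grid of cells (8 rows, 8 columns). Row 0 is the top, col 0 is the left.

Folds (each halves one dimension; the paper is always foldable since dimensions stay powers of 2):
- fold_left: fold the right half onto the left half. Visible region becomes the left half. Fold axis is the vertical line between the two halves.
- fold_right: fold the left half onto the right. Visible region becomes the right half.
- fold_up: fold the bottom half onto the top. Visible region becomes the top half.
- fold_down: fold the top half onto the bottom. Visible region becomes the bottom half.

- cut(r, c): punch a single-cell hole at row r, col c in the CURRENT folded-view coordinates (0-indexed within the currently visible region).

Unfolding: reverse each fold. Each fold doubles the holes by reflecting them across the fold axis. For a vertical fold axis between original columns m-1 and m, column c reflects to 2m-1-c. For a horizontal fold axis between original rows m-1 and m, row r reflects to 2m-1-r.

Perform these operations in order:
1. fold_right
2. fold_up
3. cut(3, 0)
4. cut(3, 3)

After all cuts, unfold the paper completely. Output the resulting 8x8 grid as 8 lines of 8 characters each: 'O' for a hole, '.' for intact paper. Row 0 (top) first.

Answer: ........
........
........
O..OO..O
O..OO..O
........
........
........

Derivation:
Op 1 fold_right: fold axis v@4; visible region now rows[0,8) x cols[4,8) = 8x4
Op 2 fold_up: fold axis h@4; visible region now rows[0,4) x cols[4,8) = 4x4
Op 3 cut(3, 0): punch at orig (3,4); cuts so far [(3, 4)]; region rows[0,4) x cols[4,8) = 4x4
Op 4 cut(3, 3): punch at orig (3,7); cuts so far [(3, 4), (3, 7)]; region rows[0,4) x cols[4,8) = 4x4
Unfold 1 (reflect across h@4): 4 holes -> [(3, 4), (3, 7), (4, 4), (4, 7)]
Unfold 2 (reflect across v@4): 8 holes -> [(3, 0), (3, 3), (3, 4), (3, 7), (4, 0), (4, 3), (4, 4), (4, 7)]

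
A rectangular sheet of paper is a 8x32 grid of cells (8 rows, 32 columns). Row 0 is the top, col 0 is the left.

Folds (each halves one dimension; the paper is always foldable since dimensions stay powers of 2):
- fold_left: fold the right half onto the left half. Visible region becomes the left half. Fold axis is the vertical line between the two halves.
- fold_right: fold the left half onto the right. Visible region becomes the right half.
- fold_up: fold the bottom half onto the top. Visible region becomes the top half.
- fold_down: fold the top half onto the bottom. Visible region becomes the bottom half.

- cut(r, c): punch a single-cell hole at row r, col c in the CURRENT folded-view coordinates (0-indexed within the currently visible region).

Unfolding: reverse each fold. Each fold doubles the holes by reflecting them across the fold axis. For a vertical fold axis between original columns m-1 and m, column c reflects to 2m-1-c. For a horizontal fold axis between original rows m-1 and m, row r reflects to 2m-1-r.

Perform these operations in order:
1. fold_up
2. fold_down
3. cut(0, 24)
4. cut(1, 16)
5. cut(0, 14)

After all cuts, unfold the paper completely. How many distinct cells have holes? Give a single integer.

Answer: 12

Derivation:
Op 1 fold_up: fold axis h@4; visible region now rows[0,4) x cols[0,32) = 4x32
Op 2 fold_down: fold axis h@2; visible region now rows[2,4) x cols[0,32) = 2x32
Op 3 cut(0, 24): punch at orig (2,24); cuts so far [(2, 24)]; region rows[2,4) x cols[0,32) = 2x32
Op 4 cut(1, 16): punch at orig (3,16); cuts so far [(2, 24), (3, 16)]; region rows[2,4) x cols[0,32) = 2x32
Op 5 cut(0, 14): punch at orig (2,14); cuts so far [(2, 14), (2, 24), (3, 16)]; region rows[2,4) x cols[0,32) = 2x32
Unfold 1 (reflect across h@2): 6 holes -> [(0, 16), (1, 14), (1, 24), (2, 14), (2, 24), (3, 16)]
Unfold 2 (reflect across h@4): 12 holes -> [(0, 16), (1, 14), (1, 24), (2, 14), (2, 24), (3, 16), (4, 16), (5, 14), (5, 24), (6, 14), (6, 24), (7, 16)]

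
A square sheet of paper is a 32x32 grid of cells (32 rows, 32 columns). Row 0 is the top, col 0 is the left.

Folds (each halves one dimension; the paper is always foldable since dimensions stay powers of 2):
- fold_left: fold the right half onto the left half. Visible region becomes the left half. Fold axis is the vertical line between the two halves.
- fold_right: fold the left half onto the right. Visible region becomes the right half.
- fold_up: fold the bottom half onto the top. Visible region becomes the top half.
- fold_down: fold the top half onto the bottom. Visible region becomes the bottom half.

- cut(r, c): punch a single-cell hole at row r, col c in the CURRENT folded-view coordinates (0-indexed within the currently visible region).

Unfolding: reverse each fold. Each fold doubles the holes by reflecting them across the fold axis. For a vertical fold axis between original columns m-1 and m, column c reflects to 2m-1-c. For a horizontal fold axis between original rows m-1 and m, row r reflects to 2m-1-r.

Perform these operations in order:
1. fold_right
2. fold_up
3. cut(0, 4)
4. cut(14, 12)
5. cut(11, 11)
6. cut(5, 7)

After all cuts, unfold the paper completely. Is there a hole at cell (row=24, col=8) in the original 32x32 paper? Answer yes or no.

Op 1 fold_right: fold axis v@16; visible region now rows[0,32) x cols[16,32) = 32x16
Op 2 fold_up: fold axis h@16; visible region now rows[0,16) x cols[16,32) = 16x16
Op 3 cut(0, 4): punch at orig (0,20); cuts so far [(0, 20)]; region rows[0,16) x cols[16,32) = 16x16
Op 4 cut(14, 12): punch at orig (14,28); cuts so far [(0, 20), (14, 28)]; region rows[0,16) x cols[16,32) = 16x16
Op 5 cut(11, 11): punch at orig (11,27); cuts so far [(0, 20), (11, 27), (14, 28)]; region rows[0,16) x cols[16,32) = 16x16
Op 6 cut(5, 7): punch at orig (5,23); cuts so far [(0, 20), (5, 23), (11, 27), (14, 28)]; region rows[0,16) x cols[16,32) = 16x16
Unfold 1 (reflect across h@16): 8 holes -> [(0, 20), (5, 23), (11, 27), (14, 28), (17, 28), (20, 27), (26, 23), (31, 20)]
Unfold 2 (reflect across v@16): 16 holes -> [(0, 11), (0, 20), (5, 8), (5, 23), (11, 4), (11, 27), (14, 3), (14, 28), (17, 3), (17, 28), (20, 4), (20, 27), (26, 8), (26, 23), (31, 11), (31, 20)]
Holes: [(0, 11), (0, 20), (5, 8), (5, 23), (11, 4), (11, 27), (14, 3), (14, 28), (17, 3), (17, 28), (20, 4), (20, 27), (26, 8), (26, 23), (31, 11), (31, 20)]

Answer: no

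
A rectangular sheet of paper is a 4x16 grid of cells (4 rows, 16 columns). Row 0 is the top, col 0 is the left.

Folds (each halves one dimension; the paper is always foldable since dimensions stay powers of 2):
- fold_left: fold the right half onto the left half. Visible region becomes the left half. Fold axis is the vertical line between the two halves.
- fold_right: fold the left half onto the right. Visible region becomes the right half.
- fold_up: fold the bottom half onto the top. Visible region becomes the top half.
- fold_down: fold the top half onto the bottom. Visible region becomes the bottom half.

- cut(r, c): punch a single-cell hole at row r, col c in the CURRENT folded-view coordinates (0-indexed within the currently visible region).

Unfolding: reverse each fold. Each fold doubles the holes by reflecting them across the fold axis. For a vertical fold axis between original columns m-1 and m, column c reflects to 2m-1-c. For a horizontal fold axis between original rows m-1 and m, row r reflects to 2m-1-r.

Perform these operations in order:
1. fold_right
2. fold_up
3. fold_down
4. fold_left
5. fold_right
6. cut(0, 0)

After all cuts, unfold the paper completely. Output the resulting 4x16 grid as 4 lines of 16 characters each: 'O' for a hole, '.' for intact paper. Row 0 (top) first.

Op 1 fold_right: fold axis v@8; visible region now rows[0,4) x cols[8,16) = 4x8
Op 2 fold_up: fold axis h@2; visible region now rows[0,2) x cols[8,16) = 2x8
Op 3 fold_down: fold axis h@1; visible region now rows[1,2) x cols[8,16) = 1x8
Op 4 fold_left: fold axis v@12; visible region now rows[1,2) x cols[8,12) = 1x4
Op 5 fold_right: fold axis v@10; visible region now rows[1,2) x cols[10,12) = 1x2
Op 6 cut(0, 0): punch at orig (1,10); cuts so far [(1, 10)]; region rows[1,2) x cols[10,12) = 1x2
Unfold 1 (reflect across v@10): 2 holes -> [(1, 9), (1, 10)]
Unfold 2 (reflect across v@12): 4 holes -> [(1, 9), (1, 10), (1, 13), (1, 14)]
Unfold 3 (reflect across h@1): 8 holes -> [(0, 9), (0, 10), (0, 13), (0, 14), (1, 9), (1, 10), (1, 13), (1, 14)]
Unfold 4 (reflect across h@2): 16 holes -> [(0, 9), (0, 10), (0, 13), (0, 14), (1, 9), (1, 10), (1, 13), (1, 14), (2, 9), (2, 10), (2, 13), (2, 14), (3, 9), (3, 10), (3, 13), (3, 14)]
Unfold 5 (reflect across v@8): 32 holes -> [(0, 1), (0, 2), (0, 5), (0, 6), (0, 9), (0, 10), (0, 13), (0, 14), (1, 1), (1, 2), (1, 5), (1, 6), (1, 9), (1, 10), (1, 13), (1, 14), (2, 1), (2, 2), (2, 5), (2, 6), (2, 9), (2, 10), (2, 13), (2, 14), (3, 1), (3, 2), (3, 5), (3, 6), (3, 9), (3, 10), (3, 13), (3, 14)]

Answer: .OO..OO..OO..OO.
.OO..OO..OO..OO.
.OO..OO..OO..OO.
.OO..OO..OO..OO.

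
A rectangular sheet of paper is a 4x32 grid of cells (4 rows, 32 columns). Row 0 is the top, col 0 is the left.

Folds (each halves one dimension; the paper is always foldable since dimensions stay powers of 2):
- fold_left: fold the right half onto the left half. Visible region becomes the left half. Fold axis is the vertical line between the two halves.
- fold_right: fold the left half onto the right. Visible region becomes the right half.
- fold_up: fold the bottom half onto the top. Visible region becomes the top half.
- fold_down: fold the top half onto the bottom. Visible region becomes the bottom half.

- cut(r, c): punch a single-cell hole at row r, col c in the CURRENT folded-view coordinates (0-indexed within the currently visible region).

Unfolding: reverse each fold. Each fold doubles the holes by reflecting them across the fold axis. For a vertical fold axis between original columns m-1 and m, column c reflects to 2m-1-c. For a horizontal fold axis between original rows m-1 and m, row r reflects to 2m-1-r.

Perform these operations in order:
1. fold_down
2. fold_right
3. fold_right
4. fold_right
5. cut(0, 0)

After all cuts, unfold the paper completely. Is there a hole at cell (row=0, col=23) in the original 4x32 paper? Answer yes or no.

Op 1 fold_down: fold axis h@2; visible region now rows[2,4) x cols[0,32) = 2x32
Op 2 fold_right: fold axis v@16; visible region now rows[2,4) x cols[16,32) = 2x16
Op 3 fold_right: fold axis v@24; visible region now rows[2,4) x cols[24,32) = 2x8
Op 4 fold_right: fold axis v@28; visible region now rows[2,4) x cols[28,32) = 2x4
Op 5 cut(0, 0): punch at orig (2,28); cuts so far [(2, 28)]; region rows[2,4) x cols[28,32) = 2x4
Unfold 1 (reflect across v@28): 2 holes -> [(2, 27), (2, 28)]
Unfold 2 (reflect across v@24): 4 holes -> [(2, 19), (2, 20), (2, 27), (2, 28)]
Unfold 3 (reflect across v@16): 8 holes -> [(2, 3), (2, 4), (2, 11), (2, 12), (2, 19), (2, 20), (2, 27), (2, 28)]
Unfold 4 (reflect across h@2): 16 holes -> [(1, 3), (1, 4), (1, 11), (1, 12), (1, 19), (1, 20), (1, 27), (1, 28), (2, 3), (2, 4), (2, 11), (2, 12), (2, 19), (2, 20), (2, 27), (2, 28)]
Holes: [(1, 3), (1, 4), (1, 11), (1, 12), (1, 19), (1, 20), (1, 27), (1, 28), (2, 3), (2, 4), (2, 11), (2, 12), (2, 19), (2, 20), (2, 27), (2, 28)]

Answer: no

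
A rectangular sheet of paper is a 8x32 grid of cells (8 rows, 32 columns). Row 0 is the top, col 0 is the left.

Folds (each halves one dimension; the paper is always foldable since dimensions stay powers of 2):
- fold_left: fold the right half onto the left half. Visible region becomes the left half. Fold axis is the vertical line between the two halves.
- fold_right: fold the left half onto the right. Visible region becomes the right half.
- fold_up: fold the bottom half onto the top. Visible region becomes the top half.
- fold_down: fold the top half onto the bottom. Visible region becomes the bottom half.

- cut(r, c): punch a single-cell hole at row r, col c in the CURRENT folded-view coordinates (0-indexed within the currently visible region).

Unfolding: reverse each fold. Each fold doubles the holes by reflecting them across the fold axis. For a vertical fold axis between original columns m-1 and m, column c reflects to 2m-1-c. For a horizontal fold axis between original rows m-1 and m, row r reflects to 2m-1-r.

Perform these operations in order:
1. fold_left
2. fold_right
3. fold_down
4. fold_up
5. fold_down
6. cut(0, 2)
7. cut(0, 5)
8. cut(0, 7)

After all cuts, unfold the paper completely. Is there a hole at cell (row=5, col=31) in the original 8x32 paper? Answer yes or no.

Answer: yes

Derivation:
Op 1 fold_left: fold axis v@16; visible region now rows[0,8) x cols[0,16) = 8x16
Op 2 fold_right: fold axis v@8; visible region now rows[0,8) x cols[8,16) = 8x8
Op 3 fold_down: fold axis h@4; visible region now rows[4,8) x cols[8,16) = 4x8
Op 4 fold_up: fold axis h@6; visible region now rows[4,6) x cols[8,16) = 2x8
Op 5 fold_down: fold axis h@5; visible region now rows[5,6) x cols[8,16) = 1x8
Op 6 cut(0, 2): punch at orig (5,10); cuts so far [(5, 10)]; region rows[5,6) x cols[8,16) = 1x8
Op 7 cut(0, 5): punch at orig (5,13); cuts so far [(5, 10), (5, 13)]; region rows[5,6) x cols[8,16) = 1x8
Op 8 cut(0, 7): punch at orig (5,15); cuts so far [(5, 10), (5, 13), (5, 15)]; region rows[5,6) x cols[8,16) = 1x8
Unfold 1 (reflect across h@5): 6 holes -> [(4, 10), (4, 13), (4, 15), (5, 10), (5, 13), (5, 15)]
Unfold 2 (reflect across h@6): 12 holes -> [(4, 10), (4, 13), (4, 15), (5, 10), (5, 13), (5, 15), (6, 10), (6, 13), (6, 15), (7, 10), (7, 13), (7, 15)]
Unfold 3 (reflect across h@4): 24 holes -> [(0, 10), (0, 13), (0, 15), (1, 10), (1, 13), (1, 15), (2, 10), (2, 13), (2, 15), (3, 10), (3, 13), (3, 15), (4, 10), (4, 13), (4, 15), (5, 10), (5, 13), (5, 15), (6, 10), (6, 13), (6, 15), (7, 10), (7, 13), (7, 15)]
Unfold 4 (reflect across v@8): 48 holes -> [(0, 0), (0, 2), (0, 5), (0, 10), (0, 13), (0, 15), (1, 0), (1, 2), (1, 5), (1, 10), (1, 13), (1, 15), (2, 0), (2, 2), (2, 5), (2, 10), (2, 13), (2, 15), (3, 0), (3, 2), (3, 5), (3, 10), (3, 13), (3, 15), (4, 0), (4, 2), (4, 5), (4, 10), (4, 13), (4, 15), (5, 0), (5, 2), (5, 5), (5, 10), (5, 13), (5, 15), (6, 0), (6, 2), (6, 5), (6, 10), (6, 13), (6, 15), (7, 0), (7, 2), (7, 5), (7, 10), (7, 13), (7, 15)]
Unfold 5 (reflect across v@16): 96 holes -> [(0, 0), (0, 2), (0, 5), (0, 10), (0, 13), (0, 15), (0, 16), (0, 18), (0, 21), (0, 26), (0, 29), (0, 31), (1, 0), (1, 2), (1, 5), (1, 10), (1, 13), (1, 15), (1, 16), (1, 18), (1, 21), (1, 26), (1, 29), (1, 31), (2, 0), (2, 2), (2, 5), (2, 10), (2, 13), (2, 15), (2, 16), (2, 18), (2, 21), (2, 26), (2, 29), (2, 31), (3, 0), (3, 2), (3, 5), (3, 10), (3, 13), (3, 15), (3, 16), (3, 18), (3, 21), (3, 26), (3, 29), (3, 31), (4, 0), (4, 2), (4, 5), (4, 10), (4, 13), (4, 15), (4, 16), (4, 18), (4, 21), (4, 26), (4, 29), (4, 31), (5, 0), (5, 2), (5, 5), (5, 10), (5, 13), (5, 15), (5, 16), (5, 18), (5, 21), (5, 26), (5, 29), (5, 31), (6, 0), (6, 2), (6, 5), (6, 10), (6, 13), (6, 15), (6, 16), (6, 18), (6, 21), (6, 26), (6, 29), (6, 31), (7, 0), (7, 2), (7, 5), (7, 10), (7, 13), (7, 15), (7, 16), (7, 18), (7, 21), (7, 26), (7, 29), (7, 31)]
Holes: [(0, 0), (0, 2), (0, 5), (0, 10), (0, 13), (0, 15), (0, 16), (0, 18), (0, 21), (0, 26), (0, 29), (0, 31), (1, 0), (1, 2), (1, 5), (1, 10), (1, 13), (1, 15), (1, 16), (1, 18), (1, 21), (1, 26), (1, 29), (1, 31), (2, 0), (2, 2), (2, 5), (2, 10), (2, 13), (2, 15), (2, 16), (2, 18), (2, 21), (2, 26), (2, 29), (2, 31), (3, 0), (3, 2), (3, 5), (3, 10), (3, 13), (3, 15), (3, 16), (3, 18), (3, 21), (3, 26), (3, 29), (3, 31), (4, 0), (4, 2), (4, 5), (4, 10), (4, 13), (4, 15), (4, 16), (4, 18), (4, 21), (4, 26), (4, 29), (4, 31), (5, 0), (5, 2), (5, 5), (5, 10), (5, 13), (5, 15), (5, 16), (5, 18), (5, 21), (5, 26), (5, 29), (5, 31), (6, 0), (6, 2), (6, 5), (6, 10), (6, 13), (6, 15), (6, 16), (6, 18), (6, 21), (6, 26), (6, 29), (6, 31), (7, 0), (7, 2), (7, 5), (7, 10), (7, 13), (7, 15), (7, 16), (7, 18), (7, 21), (7, 26), (7, 29), (7, 31)]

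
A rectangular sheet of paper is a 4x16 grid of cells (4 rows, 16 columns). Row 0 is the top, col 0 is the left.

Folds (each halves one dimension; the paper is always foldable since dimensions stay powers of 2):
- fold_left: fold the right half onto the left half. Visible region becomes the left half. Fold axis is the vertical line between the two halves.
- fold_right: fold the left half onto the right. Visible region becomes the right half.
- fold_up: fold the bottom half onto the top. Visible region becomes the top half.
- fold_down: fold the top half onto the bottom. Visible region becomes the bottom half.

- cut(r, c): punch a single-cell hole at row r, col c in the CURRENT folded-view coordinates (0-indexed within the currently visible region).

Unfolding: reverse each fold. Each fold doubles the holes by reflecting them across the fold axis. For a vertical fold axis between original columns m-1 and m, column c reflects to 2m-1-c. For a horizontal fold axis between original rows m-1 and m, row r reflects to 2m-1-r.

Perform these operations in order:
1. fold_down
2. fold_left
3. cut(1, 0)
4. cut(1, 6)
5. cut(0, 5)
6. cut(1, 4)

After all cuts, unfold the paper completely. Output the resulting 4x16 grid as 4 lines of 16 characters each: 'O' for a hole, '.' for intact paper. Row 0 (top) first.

Answer: O...O.O..O.O...O
.....O....O.....
.....O....O.....
O...O.O..O.O...O

Derivation:
Op 1 fold_down: fold axis h@2; visible region now rows[2,4) x cols[0,16) = 2x16
Op 2 fold_left: fold axis v@8; visible region now rows[2,4) x cols[0,8) = 2x8
Op 3 cut(1, 0): punch at orig (3,0); cuts so far [(3, 0)]; region rows[2,4) x cols[0,8) = 2x8
Op 4 cut(1, 6): punch at orig (3,6); cuts so far [(3, 0), (3, 6)]; region rows[2,4) x cols[0,8) = 2x8
Op 5 cut(0, 5): punch at orig (2,5); cuts so far [(2, 5), (3, 0), (3, 6)]; region rows[2,4) x cols[0,8) = 2x8
Op 6 cut(1, 4): punch at orig (3,4); cuts so far [(2, 5), (3, 0), (3, 4), (3, 6)]; region rows[2,4) x cols[0,8) = 2x8
Unfold 1 (reflect across v@8): 8 holes -> [(2, 5), (2, 10), (3, 0), (3, 4), (3, 6), (3, 9), (3, 11), (3, 15)]
Unfold 2 (reflect across h@2): 16 holes -> [(0, 0), (0, 4), (0, 6), (0, 9), (0, 11), (0, 15), (1, 5), (1, 10), (2, 5), (2, 10), (3, 0), (3, 4), (3, 6), (3, 9), (3, 11), (3, 15)]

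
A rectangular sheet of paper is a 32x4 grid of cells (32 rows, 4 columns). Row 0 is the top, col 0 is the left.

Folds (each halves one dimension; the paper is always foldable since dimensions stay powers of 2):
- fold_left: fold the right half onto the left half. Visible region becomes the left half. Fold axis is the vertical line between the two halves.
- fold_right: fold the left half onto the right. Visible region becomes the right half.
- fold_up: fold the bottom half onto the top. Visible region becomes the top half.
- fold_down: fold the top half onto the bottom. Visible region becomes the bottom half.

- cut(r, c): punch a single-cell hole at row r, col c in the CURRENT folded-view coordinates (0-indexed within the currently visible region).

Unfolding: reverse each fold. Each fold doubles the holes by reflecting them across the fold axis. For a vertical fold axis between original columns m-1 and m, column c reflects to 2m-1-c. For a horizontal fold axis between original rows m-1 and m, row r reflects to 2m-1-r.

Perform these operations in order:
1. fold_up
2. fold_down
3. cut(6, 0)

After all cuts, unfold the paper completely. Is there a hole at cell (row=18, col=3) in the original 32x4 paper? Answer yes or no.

Op 1 fold_up: fold axis h@16; visible region now rows[0,16) x cols[0,4) = 16x4
Op 2 fold_down: fold axis h@8; visible region now rows[8,16) x cols[0,4) = 8x4
Op 3 cut(6, 0): punch at orig (14,0); cuts so far [(14, 0)]; region rows[8,16) x cols[0,4) = 8x4
Unfold 1 (reflect across h@8): 2 holes -> [(1, 0), (14, 0)]
Unfold 2 (reflect across h@16): 4 holes -> [(1, 0), (14, 0), (17, 0), (30, 0)]
Holes: [(1, 0), (14, 0), (17, 0), (30, 0)]

Answer: no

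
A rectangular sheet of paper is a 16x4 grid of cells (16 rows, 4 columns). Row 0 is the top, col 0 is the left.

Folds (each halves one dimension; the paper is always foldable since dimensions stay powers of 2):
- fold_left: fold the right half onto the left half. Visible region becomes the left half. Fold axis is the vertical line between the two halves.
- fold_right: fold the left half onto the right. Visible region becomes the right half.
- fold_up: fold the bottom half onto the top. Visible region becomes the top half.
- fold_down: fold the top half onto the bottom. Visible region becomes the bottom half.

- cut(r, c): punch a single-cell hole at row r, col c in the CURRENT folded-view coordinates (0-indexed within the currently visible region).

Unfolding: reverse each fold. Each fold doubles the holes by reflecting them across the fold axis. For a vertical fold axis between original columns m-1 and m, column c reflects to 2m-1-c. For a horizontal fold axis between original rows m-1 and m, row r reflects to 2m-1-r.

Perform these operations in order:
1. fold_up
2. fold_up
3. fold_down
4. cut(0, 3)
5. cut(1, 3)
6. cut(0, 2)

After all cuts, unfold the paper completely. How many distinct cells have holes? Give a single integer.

Op 1 fold_up: fold axis h@8; visible region now rows[0,8) x cols[0,4) = 8x4
Op 2 fold_up: fold axis h@4; visible region now rows[0,4) x cols[0,4) = 4x4
Op 3 fold_down: fold axis h@2; visible region now rows[2,4) x cols[0,4) = 2x4
Op 4 cut(0, 3): punch at orig (2,3); cuts so far [(2, 3)]; region rows[2,4) x cols[0,4) = 2x4
Op 5 cut(1, 3): punch at orig (3,3); cuts so far [(2, 3), (3, 3)]; region rows[2,4) x cols[0,4) = 2x4
Op 6 cut(0, 2): punch at orig (2,2); cuts so far [(2, 2), (2, 3), (3, 3)]; region rows[2,4) x cols[0,4) = 2x4
Unfold 1 (reflect across h@2): 6 holes -> [(0, 3), (1, 2), (1, 3), (2, 2), (2, 3), (3, 3)]
Unfold 2 (reflect across h@4): 12 holes -> [(0, 3), (1, 2), (1, 3), (2, 2), (2, 3), (3, 3), (4, 3), (5, 2), (5, 3), (6, 2), (6, 3), (7, 3)]
Unfold 3 (reflect across h@8): 24 holes -> [(0, 3), (1, 2), (1, 3), (2, 2), (2, 3), (3, 3), (4, 3), (5, 2), (5, 3), (6, 2), (6, 3), (7, 3), (8, 3), (9, 2), (9, 3), (10, 2), (10, 3), (11, 3), (12, 3), (13, 2), (13, 3), (14, 2), (14, 3), (15, 3)]

Answer: 24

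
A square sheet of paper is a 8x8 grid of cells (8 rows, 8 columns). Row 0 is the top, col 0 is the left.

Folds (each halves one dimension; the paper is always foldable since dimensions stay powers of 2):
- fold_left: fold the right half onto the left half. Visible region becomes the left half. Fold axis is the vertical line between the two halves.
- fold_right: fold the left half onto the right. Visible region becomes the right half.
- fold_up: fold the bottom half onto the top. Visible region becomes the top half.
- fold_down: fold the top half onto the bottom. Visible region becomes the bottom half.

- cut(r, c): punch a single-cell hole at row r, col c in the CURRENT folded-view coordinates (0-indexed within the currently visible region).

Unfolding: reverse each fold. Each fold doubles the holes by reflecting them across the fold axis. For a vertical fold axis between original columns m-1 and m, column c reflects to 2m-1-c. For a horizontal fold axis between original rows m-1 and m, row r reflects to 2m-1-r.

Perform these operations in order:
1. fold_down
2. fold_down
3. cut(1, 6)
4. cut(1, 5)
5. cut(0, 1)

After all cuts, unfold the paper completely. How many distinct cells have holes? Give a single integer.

Op 1 fold_down: fold axis h@4; visible region now rows[4,8) x cols[0,8) = 4x8
Op 2 fold_down: fold axis h@6; visible region now rows[6,8) x cols[0,8) = 2x8
Op 3 cut(1, 6): punch at orig (7,6); cuts so far [(7, 6)]; region rows[6,8) x cols[0,8) = 2x8
Op 4 cut(1, 5): punch at orig (7,5); cuts so far [(7, 5), (7, 6)]; region rows[6,8) x cols[0,8) = 2x8
Op 5 cut(0, 1): punch at orig (6,1); cuts so far [(6, 1), (7, 5), (7, 6)]; region rows[6,8) x cols[0,8) = 2x8
Unfold 1 (reflect across h@6): 6 holes -> [(4, 5), (4, 6), (5, 1), (6, 1), (7, 5), (7, 6)]
Unfold 2 (reflect across h@4): 12 holes -> [(0, 5), (0, 6), (1, 1), (2, 1), (3, 5), (3, 6), (4, 5), (4, 6), (5, 1), (6, 1), (7, 5), (7, 6)]

Answer: 12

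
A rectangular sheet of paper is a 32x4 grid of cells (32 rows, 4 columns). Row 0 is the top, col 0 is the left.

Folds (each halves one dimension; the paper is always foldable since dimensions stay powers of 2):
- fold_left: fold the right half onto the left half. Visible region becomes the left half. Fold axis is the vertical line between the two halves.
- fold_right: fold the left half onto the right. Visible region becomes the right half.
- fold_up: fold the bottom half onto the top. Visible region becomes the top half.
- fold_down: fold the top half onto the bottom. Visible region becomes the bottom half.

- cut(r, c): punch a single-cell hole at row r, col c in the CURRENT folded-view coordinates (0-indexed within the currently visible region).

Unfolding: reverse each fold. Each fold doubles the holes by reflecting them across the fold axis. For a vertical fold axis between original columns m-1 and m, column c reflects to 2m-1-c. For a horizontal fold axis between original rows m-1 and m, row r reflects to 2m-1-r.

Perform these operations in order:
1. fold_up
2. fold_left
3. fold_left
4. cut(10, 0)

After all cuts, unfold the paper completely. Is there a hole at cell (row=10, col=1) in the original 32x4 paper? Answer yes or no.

Op 1 fold_up: fold axis h@16; visible region now rows[0,16) x cols[0,4) = 16x4
Op 2 fold_left: fold axis v@2; visible region now rows[0,16) x cols[0,2) = 16x2
Op 3 fold_left: fold axis v@1; visible region now rows[0,16) x cols[0,1) = 16x1
Op 4 cut(10, 0): punch at orig (10,0); cuts so far [(10, 0)]; region rows[0,16) x cols[0,1) = 16x1
Unfold 1 (reflect across v@1): 2 holes -> [(10, 0), (10, 1)]
Unfold 2 (reflect across v@2): 4 holes -> [(10, 0), (10, 1), (10, 2), (10, 3)]
Unfold 3 (reflect across h@16): 8 holes -> [(10, 0), (10, 1), (10, 2), (10, 3), (21, 0), (21, 1), (21, 2), (21, 3)]
Holes: [(10, 0), (10, 1), (10, 2), (10, 3), (21, 0), (21, 1), (21, 2), (21, 3)]

Answer: yes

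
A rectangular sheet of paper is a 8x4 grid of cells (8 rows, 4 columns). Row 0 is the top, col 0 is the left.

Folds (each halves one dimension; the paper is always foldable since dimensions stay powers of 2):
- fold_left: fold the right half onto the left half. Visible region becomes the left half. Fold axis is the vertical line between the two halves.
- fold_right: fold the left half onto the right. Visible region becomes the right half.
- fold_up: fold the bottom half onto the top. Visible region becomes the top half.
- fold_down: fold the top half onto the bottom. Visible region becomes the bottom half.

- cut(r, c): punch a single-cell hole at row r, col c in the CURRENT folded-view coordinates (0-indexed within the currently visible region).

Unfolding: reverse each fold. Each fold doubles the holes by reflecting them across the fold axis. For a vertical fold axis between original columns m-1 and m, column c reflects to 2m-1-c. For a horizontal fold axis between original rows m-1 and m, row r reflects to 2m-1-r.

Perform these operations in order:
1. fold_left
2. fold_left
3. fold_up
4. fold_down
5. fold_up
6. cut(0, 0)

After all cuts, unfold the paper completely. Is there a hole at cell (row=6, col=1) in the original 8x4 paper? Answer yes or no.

Op 1 fold_left: fold axis v@2; visible region now rows[0,8) x cols[0,2) = 8x2
Op 2 fold_left: fold axis v@1; visible region now rows[0,8) x cols[0,1) = 8x1
Op 3 fold_up: fold axis h@4; visible region now rows[0,4) x cols[0,1) = 4x1
Op 4 fold_down: fold axis h@2; visible region now rows[2,4) x cols[0,1) = 2x1
Op 5 fold_up: fold axis h@3; visible region now rows[2,3) x cols[0,1) = 1x1
Op 6 cut(0, 0): punch at orig (2,0); cuts so far [(2, 0)]; region rows[2,3) x cols[0,1) = 1x1
Unfold 1 (reflect across h@3): 2 holes -> [(2, 0), (3, 0)]
Unfold 2 (reflect across h@2): 4 holes -> [(0, 0), (1, 0), (2, 0), (3, 0)]
Unfold 3 (reflect across h@4): 8 holes -> [(0, 0), (1, 0), (2, 0), (3, 0), (4, 0), (5, 0), (6, 0), (7, 0)]
Unfold 4 (reflect across v@1): 16 holes -> [(0, 0), (0, 1), (1, 0), (1, 1), (2, 0), (2, 1), (3, 0), (3, 1), (4, 0), (4, 1), (5, 0), (5, 1), (6, 0), (6, 1), (7, 0), (7, 1)]
Unfold 5 (reflect across v@2): 32 holes -> [(0, 0), (0, 1), (0, 2), (0, 3), (1, 0), (1, 1), (1, 2), (1, 3), (2, 0), (2, 1), (2, 2), (2, 3), (3, 0), (3, 1), (3, 2), (3, 3), (4, 0), (4, 1), (4, 2), (4, 3), (5, 0), (5, 1), (5, 2), (5, 3), (6, 0), (6, 1), (6, 2), (6, 3), (7, 0), (7, 1), (7, 2), (7, 3)]
Holes: [(0, 0), (0, 1), (0, 2), (0, 3), (1, 0), (1, 1), (1, 2), (1, 3), (2, 0), (2, 1), (2, 2), (2, 3), (3, 0), (3, 1), (3, 2), (3, 3), (4, 0), (4, 1), (4, 2), (4, 3), (5, 0), (5, 1), (5, 2), (5, 3), (6, 0), (6, 1), (6, 2), (6, 3), (7, 0), (7, 1), (7, 2), (7, 3)]

Answer: yes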